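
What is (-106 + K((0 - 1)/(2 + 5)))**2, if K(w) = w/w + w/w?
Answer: 10816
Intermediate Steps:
K(w) = 2 (K(w) = 1 + 1 = 2)
(-106 + K((0 - 1)/(2 + 5)))**2 = (-106 + 2)**2 = (-104)**2 = 10816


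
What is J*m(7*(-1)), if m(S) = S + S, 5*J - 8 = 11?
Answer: -266/5 ≈ -53.200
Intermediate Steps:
J = 19/5 (J = 8/5 + (⅕)*11 = 8/5 + 11/5 = 19/5 ≈ 3.8000)
m(S) = 2*S
J*m(7*(-1)) = 19*(2*(7*(-1)))/5 = 19*(2*(-7))/5 = (19/5)*(-14) = -266/5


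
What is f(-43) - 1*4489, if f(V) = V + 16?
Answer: -4516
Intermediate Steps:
f(V) = 16 + V
f(-43) - 1*4489 = (16 - 43) - 1*4489 = -27 - 4489 = -4516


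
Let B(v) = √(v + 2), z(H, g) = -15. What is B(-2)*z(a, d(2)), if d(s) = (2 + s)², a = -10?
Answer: 0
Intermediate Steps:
B(v) = √(2 + v)
B(-2)*z(a, d(2)) = √(2 - 2)*(-15) = √0*(-15) = 0*(-15) = 0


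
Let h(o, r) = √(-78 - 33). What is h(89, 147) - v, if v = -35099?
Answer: 35099 + I*√111 ≈ 35099.0 + 10.536*I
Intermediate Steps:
h(o, r) = I*√111 (h(o, r) = √(-111) = I*√111)
h(89, 147) - v = I*√111 - 1*(-35099) = I*√111 + 35099 = 35099 + I*√111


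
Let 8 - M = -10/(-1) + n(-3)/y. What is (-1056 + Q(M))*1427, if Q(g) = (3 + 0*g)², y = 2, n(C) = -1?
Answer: -1494069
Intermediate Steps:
M = -3/2 (M = 8 - (-10/(-1) - 1/2) = 8 - (-10*(-1) - 1*½) = 8 - (10 - ½) = 8 - 1*19/2 = 8 - 19/2 = -3/2 ≈ -1.5000)
Q(g) = 9 (Q(g) = (3 + 0)² = 3² = 9)
(-1056 + Q(M))*1427 = (-1056 + 9)*1427 = -1047*1427 = -1494069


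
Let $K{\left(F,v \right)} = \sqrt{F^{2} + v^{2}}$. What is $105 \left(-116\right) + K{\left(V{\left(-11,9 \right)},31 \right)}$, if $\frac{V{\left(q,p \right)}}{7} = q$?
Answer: $-12180 + \sqrt{6890} \approx -12097.0$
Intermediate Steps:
$V{\left(q,p \right)} = 7 q$
$105 \left(-116\right) + K{\left(V{\left(-11,9 \right)},31 \right)} = 105 \left(-116\right) + \sqrt{\left(7 \left(-11\right)\right)^{2} + 31^{2}} = -12180 + \sqrt{\left(-77\right)^{2} + 961} = -12180 + \sqrt{5929 + 961} = -12180 + \sqrt{6890}$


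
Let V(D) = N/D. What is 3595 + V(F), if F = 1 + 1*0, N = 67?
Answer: 3662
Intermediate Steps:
F = 1 (F = 1 + 0 = 1)
V(D) = 67/D
3595 + V(F) = 3595 + 67/1 = 3595 + 67*1 = 3595 + 67 = 3662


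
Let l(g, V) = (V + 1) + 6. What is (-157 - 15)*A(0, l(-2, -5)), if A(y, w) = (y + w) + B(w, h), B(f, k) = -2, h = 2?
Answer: 0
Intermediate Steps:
l(g, V) = 7 + V (l(g, V) = (1 + V) + 6 = 7 + V)
A(y, w) = -2 + w + y (A(y, w) = (y + w) - 2 = (w + y) - 2 = -2 + w + y)
(-157 - 15)*A(0, l(-2, -5)) = (-157 - 15)*(-2 + (7 - 5) + 0) = -172*(-2 + 2 + 0) = -172*0 = 0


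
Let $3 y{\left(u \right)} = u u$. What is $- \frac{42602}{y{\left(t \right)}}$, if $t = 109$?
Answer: $- \frac{127806}{11881} \approx -10.757$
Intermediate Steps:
$y{\left(u \right)} = \frac{u^{2}}{3}$ ($y{\left(u \right)} = \frac{u u}{3} = \frac{u^{2}}{3}$)
$- \frac{42602}{y{\left(t \right)}} = - \frac{42602}{\frac{1}{3} \cdot 109^{2}} = - \frac{42602}{\frac{1}{3} \cdot 11881} = - \frac{42602}{\frac{11881}{3}} = \left(-42602\right) \frac{3}{11881} = - \frac{127806}{11881}$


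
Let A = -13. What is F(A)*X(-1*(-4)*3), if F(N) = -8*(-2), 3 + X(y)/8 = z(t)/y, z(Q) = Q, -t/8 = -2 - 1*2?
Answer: -128/3 ≈ -42.667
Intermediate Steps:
t = 32 (t = -8*(-2 - 1*2) = -8*(-2 - 2) = -8*(-4) = 32)
X(y) = -24 + 256/y (X(y) = -24 + 8*(32/y) = -24 + 256/y)
F(N) = 16
F(A)*X(-1*(-4)*3) = 16*(-24 + 256/((-1*(-4)*3))) = 16*(-24 + 256/((4*3))) = 16*(-24 + 256/12) = 16*(-24 + 256*(1/12)) = 16*(-24 + 64/3) = 16*(-8/3) = -128/3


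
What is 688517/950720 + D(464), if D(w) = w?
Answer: 441822597/950720 ≈ 464.72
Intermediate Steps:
688517/950720 + D(464) = 688517/950720 + 464 = 441822597/950720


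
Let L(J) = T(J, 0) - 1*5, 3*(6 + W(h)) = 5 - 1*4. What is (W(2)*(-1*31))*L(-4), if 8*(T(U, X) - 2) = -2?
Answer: -6851/12 ≈ -570.92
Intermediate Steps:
T(U, X) = 7/4 (T(U, X) = 2 + (⅛)*(-2) = 2 - ¼ = 7/4)
W(h) = -17/3 (W(h) = -6 + (5 - 1*4)/3 = -6 + (5 - 4)/3 = -6 + (⅓)*1 = -6 + ⅓ = -17/3)
L(J) = -13/4 (L(J) = 7/4 - 1*5 = 7/4 - 5 = -13/4)
(W(2)*(-1*31))*L(-4) = -(-17)*31/3*(-13/4) = -17/3*(-31)*(-13/4) = (527/3)*(-13/4) = -6851/12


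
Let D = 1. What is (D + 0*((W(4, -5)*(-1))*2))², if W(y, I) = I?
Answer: 1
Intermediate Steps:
(D + 0*((W(4, -5)*(-1))*2))² = (1 + 0*(-5*(-1)*2))² = (1 + 0*(5*2))² = (1 + 0*10)² = (1 + 0)² = 1² = 1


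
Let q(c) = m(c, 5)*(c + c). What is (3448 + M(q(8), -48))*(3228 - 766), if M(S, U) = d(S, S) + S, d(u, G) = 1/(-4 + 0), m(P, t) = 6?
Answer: 17449425/2 ≈ 8.7247e+6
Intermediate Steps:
d(u, G) = -¼ (d(u, G) = 1/(-4) = -¼)
q(c) = 12*c (q(c) = 6*(c + c) = 6*(2*c) = 12*c)
M(S, U) = -¼ + S
(3448 + M(q(8), -48))*(3228 - 766) = (3448 + (-¼ + 12*8))*(3228 - 766) = (3448 + (-¼ + 96))*2462 = (3448 + 383/4)*2462 = (14175/4)*2462 = 17449425/2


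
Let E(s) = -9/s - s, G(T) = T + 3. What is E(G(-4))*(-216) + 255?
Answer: -1905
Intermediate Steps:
G(T) = 3 + T
E(s) = -s - 9/s
E(G(-4))*(-216) + 255 = (-(3 - 4) - 9/(3 - 4))*(-216) + 255 = (-1*(-1) - 9/(-1))*(-216) + 255 = (1 - 9*(-1))*(-216) + 255 = (1 + 9)*(-216) + 255 = 10*(-216) + 255 = -2160 + 255 = -1905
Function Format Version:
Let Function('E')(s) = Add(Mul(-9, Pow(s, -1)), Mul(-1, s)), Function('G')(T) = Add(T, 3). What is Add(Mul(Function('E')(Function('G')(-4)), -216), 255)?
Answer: -1905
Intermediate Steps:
Function('G')(T) = Add(3, T)
Function('E')(s) = Add(Mul(-1, s), Mul(-9, Pow(s, -1)))
Add(Mul(Function('E')(Function('G')(-4)), -216), 255) = Add(Mul(Add(Mul(-1, Add(3, -4)), Mul(-9, Pow(Add(3, -4), -1))), -216), 255) = Add(Mul(Add(Mul(-1, -1), Mul(-9, Pow(-1, -1))), -216), 255) = Add(Mul(Add(1, Mul(-9, -1)), -216), 255) = Add(Mul(Add(1, 9), -216), 255) = Add(Mul(10, -216), 255) = Add(-2160, 255) = -1905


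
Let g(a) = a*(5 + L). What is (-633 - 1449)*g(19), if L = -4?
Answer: -39558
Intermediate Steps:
g(a) = a (g(a) = a*(5 - 4) = a*1 = a)
(-633 - 1449)*g(19) = (-633 - 1449)*19 = -2082*19 = -39558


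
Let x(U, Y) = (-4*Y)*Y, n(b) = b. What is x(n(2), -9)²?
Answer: 104976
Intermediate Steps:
x(U, Y) = -4*Y²
x(n(2), -9)² = (-4*(-9)²)² = (-4*81)² = (-324)² = 104976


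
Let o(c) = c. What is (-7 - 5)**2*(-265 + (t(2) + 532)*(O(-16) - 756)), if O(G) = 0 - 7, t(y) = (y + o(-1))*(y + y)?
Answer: -58929552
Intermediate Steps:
t(y) = 2*y*(-1 + y) (t(y) = (y - 1)*(y + y) = (-1 + y)*(2*y) = 2*y*(-1 + y))
O(G) = -7
(-7 - 5)**2*(-265 + (t(2) + 532)*(O(-16) - 756)) = (-7 - 5)**2*(-265 + (2*2*(-1 + 2) + 532)*(-7 - 756)) = (-12)**2*(-265 + (2*2*1 + 532)*(-763)) = 144*(-265 + (4 + 532)*(-763)) = 144*(-265 + 536*(-763)) = 144*(-265 - 408968) = 144*(-409233) = -58929552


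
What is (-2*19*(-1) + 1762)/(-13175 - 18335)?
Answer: -180/3151 ≈ -0.057125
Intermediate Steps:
(-2*19*(-1) + 1762)/(-13175 - 18335) = (-38*(-1) + 1762)/(-31510) = (38 + 1762)*(-1/31510) = 1800*(-1/31510) = -180/3151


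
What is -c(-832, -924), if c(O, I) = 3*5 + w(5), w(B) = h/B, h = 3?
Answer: -78/5 ≈ -15.600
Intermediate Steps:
w(B) = 3/B
c(O, I) = 78/5 (c(O, I) = 3*5 + 3/5 = 15 + 3*(⅕) = 15 + ⅗ = 78/5)
-c(-832, -924) = -1*78/5 = -78/5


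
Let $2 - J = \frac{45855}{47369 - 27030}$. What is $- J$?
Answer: $\frac{5177}{20339} \approx 0.25454$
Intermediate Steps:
$J = - \frac{5177}{20339}$ ($J = 2 - \frac{45855}{47369 - 27030} = 2 - \frac{45855}{20339} = - \frac{5177}{20339} \approx -0.25454$)
$- J = \left(-1\right) \left(- \frac{5177}{20339}\right) = \frac{5177}{20339}$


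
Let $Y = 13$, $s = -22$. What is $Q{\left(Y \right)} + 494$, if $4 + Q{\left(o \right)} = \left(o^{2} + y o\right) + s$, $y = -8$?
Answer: $533$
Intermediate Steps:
$Q{\left(o \right)} = -26 + o^{2} - 8 o$ ($Q{\left(o \right)} = -4 - \left(22 - o^{2} + 8 o\right) = -26 + o^{2} - 8 o$)
$Q{\left(Y \right)} + 494 = \left(-26 + 13^{2} - 104\right) + 494 = \left(-26 + 169 - 104\right) + 494 = 39 + 494 = 533$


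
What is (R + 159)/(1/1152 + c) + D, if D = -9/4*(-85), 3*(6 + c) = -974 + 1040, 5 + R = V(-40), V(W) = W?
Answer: 14626557/73732 ≈ 198.37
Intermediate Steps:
R = -45 (R = -5 - 40 = -45)
c = 16 (c = -6 + (-974 + 1040)/3 = -6 + (1/3)*66 = -6 + 22 = 16)
D = 765/4 (D = -9*1/4*(-85) = -9/4*(-85) = 765/4 ≈ 191.25)
(R + 159)/(1/1152 + c) + D = (-45 + 159)/(1/1152 + 16) + 765/4 = 114/(1/1152 + 16) + 765/4 = 114/(18433/1152) + 765/4 = 114*(1152/18433) + 765/4 = 131328/18433 + 765/4 = 14626557/73732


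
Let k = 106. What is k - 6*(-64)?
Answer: 490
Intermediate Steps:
k - 6*(-64) = 106 - 6*(-64) = 106 + 384 = 490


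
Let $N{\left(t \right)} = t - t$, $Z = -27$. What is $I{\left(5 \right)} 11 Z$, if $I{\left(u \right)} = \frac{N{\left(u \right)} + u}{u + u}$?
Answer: $- \frac{297}{2} \approx -148.5$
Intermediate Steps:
$N{\left(t \right)} = 0$
$I{\left(u \right)} = \frac{1}{2}$ ($I{\left(u \right)} = \frac{0 + u}{u + u} = \frac{u}{2 u} = u \frac{1}{2 u} = \frac{1}{2}$)
$I{\left(5 \right)} 11 Z = \frac{1}{2} \cdot 11 \left(-27\right) = \frac{11}{2} \left(-27\right) = - \frac{297}{2}$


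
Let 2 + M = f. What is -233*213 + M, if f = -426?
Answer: -50057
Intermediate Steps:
M = -428 (M = -2 - 426 = -428)
-233*213 + M = -233*213 - 428 = -49629 - 428 = -50057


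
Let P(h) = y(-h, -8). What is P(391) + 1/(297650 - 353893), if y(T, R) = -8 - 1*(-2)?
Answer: -337459/56243 ≈ -6.0000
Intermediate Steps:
y(T, R) = -6 (y(T, R) = -8 + 2 = -6)
P(h) = -6
P(391) + 1/(297650 - 353893) = -6 + 1/(297650 - 353893) = -6 + 1/(-56243) = -6 - 1/56243 = -337459/56243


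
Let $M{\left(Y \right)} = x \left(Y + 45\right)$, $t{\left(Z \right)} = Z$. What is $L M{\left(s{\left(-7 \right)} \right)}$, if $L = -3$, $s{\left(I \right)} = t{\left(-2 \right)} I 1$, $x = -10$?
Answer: $1770$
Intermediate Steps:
$s{\left(I \right)} = - 2 I$ ($s{\left(I \right)} = - 2 I 1 = - 2 I$)
$M{\left(Y \right)} = -450 - 10 Y$ ($M{\left(Y \right)} = - 10 \left(Y + 45\right) = - 10 \left(45 + Y\right) = -450 - 10 Y$)
$L M{\left(s{\left(-7 \right)} \right)} = - 3 \left(-450 - 10 \left(\left(-2\right) \left(-7\right)\right)\right) = - 3 \left(-450 - 140\right) = \left(-3\right) \left(-590\right) = 1770$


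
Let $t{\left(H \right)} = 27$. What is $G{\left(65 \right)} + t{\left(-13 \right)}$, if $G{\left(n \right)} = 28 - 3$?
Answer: $52$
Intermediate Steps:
$G{\left(n \right)} = 25$ ($G{\left(n \right)} = 28 - 3 = 25$)
$G{\left(65 \right)} + t{\left(-13 \right)} = 25 + 27 = 52$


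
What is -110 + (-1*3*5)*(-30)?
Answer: 340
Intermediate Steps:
-110 + (-1*3*5)*(-30) = -110 - 3*5*(-30) = -110 - 15*(-30) = -110 + 450 = 340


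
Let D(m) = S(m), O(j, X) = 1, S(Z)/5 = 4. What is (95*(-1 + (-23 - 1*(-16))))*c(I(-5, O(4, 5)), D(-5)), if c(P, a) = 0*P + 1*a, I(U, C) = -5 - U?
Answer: -15200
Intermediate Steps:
S(Z) = 20 (S(Z) = 5*4 = 20)
D(m) = 20
c(P, a) = a (c(P, a) = 0 + a = a)
(95*(-1 + (-23 - 1*(-16))))*c(I(-5, O(4, 5)), D(-5)) = (95*(-1 + (-23 - 1*(-16))))*20 = (95*(-1 + (-23 + 16)))*20 = (95*(-1 - 7))*20 = (95*(-8))*20 = -760*20 = -15200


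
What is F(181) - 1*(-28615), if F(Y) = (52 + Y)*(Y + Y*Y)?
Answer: 7704101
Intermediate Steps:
F(Y) = (52 + Y)*(Y + Y²)
F(181) - 1*(-28615) = 181*(52 + 181² + 53*181) - 1*(-28615) = 181*(52 + 32761 + 9593) + 28615 = 181*42406 + 28615 = 7675486 + 28615 = 7704101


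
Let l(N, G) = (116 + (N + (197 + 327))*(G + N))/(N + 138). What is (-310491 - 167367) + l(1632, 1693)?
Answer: -419319922/885 ≈ -4.7381e+5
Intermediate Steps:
l(N, G) = (116 + (524 + N)*(G + N))/(138 + N) (l(N, G) = (116 + (N + 524)*(G + N))/(138 + N) = (116 + (524 + N)*(G + N))/(138 + N))
(-310491 - 167367) + l(1632, 1693) = (-310491 - 167367) + (116 + 1632² + 524*1693 + 524*1632 + 1693*1632)/(138 + 1632) = -477858 + (116 + 2663424 + 887132 + 855168 + 2762976)/1770 = -477858 + (1/1770)*7168816 = -477858 + 3584408/885 = -419319922/885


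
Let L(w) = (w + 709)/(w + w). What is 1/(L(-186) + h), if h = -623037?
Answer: -372/231770287 ≈ -1.6050e-6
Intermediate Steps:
L(w) = (709 + w)/(2*w) (L(w) = (709 + w)/((2*w)) = (709 + w)*(1/(2*w)) = (709 + w)/(2*w))
1/(L(-186) + h) = 1/((½)*(709 - 186)/(-186) - 623037) = 1/((½)*(-1/186)*523 - 623037) = 1/(-523/372 - 623037) = 1/(-231770287/372) = -372/231770287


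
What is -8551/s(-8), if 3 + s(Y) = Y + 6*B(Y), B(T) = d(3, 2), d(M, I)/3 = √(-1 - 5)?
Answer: 94061/2065 + 153918*I*√6/2065 ≈ 45.55 + 182.58*I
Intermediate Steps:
d(M, I) = 3*I*√6 (d(M, I) = 3*√(-1 - 5) = 3*√(-6) = 3*(I*√6) = 3*I*√6)
B(T) = 3*I*√6
s(Y) = -3 + Y + 18*I*√6 (s(Y) = -3 + (Y + 6*(3*I*√6)) = -3 + (Y + 18*I*√6) = -3 + Y + 18*I*√6)
-8551/s(-8) = -8551/(-3 - 8 + 18*I*√6) = -8551/(-11 + 18*I*√6)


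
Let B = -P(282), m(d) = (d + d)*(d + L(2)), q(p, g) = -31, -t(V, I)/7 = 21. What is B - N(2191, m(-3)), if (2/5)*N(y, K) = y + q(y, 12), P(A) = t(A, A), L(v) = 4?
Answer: -5253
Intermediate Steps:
t(V, I) = -147 (t(V, I) = -7*21 = -147)
P(A) = -147
m(d) = 2*d*(4 + d) (m(d) = (d + d)*(d + 4) = (2*d)*(4 + d) = 2*d*(4 + d))
N(y, K) = -155/2 + 5*y/2 (N(y, K) = 5*(y - 31)/2 = 5*(-31 + y)/2 = -155/2 + 5*y/2)
B = 147 (B = -1*(-147) = 147)
B - N(2191, m(-3)) = 147 - (-155/2 + (5/2)*2191) = 147 - (-155/2 + 10955/2) = 147 - 1*5400 = 147 - 5400 = -5253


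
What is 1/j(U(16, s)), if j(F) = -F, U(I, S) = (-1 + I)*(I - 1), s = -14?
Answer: -1/225 ≈ -0.0044444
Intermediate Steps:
U(I, S) = (-1 + I)² (U(I, S) = (-1 + I)*(-1 + I) = (-1 + I)²)
1/j(U(16, s)) = 1/(-(-1 + 16)²) = 1/(-1*15²) = 1/(-1*225) = 1/(-225) = -1/225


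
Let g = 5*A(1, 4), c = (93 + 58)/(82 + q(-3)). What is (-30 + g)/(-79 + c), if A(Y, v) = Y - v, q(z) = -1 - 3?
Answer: 3510/6011 ≈ 0.58393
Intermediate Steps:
q(z) = -4
c = 151/78 (c = (93 + 58)/(82 - 4) = 151/78 ≈ 1.9359)
g = -15 (g = 5*(1 - 1*4) = 5*(1 - 4) = 5*(-3) = -15)
(-30 + g)/(-79 + c) = (-30 - 15)/(-79 + 151/78) = -45/(-6011/78) = -45*(-78/6011) = 3510/6011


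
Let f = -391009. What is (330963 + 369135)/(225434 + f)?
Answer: -700098/165575 ≈ -4.2283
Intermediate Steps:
(330963 + 369135)/(225434 + f) = (330963 + 369135)/(225434 - 391009) = 700098/(-165575) = 700098*(-1/165575) = -700098/165575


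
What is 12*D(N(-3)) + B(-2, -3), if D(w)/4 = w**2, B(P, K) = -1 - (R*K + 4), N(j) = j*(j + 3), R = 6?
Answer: 13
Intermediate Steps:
N(j) = j*(3 + j)
B(P, K) = -5 - 6*K (B(P, K) = -1 - (6*K + 4) = -1 - (4 + 6*K) = -1 + (-4 - 6*K) = -5 - 6*K)
D(w) = 4*w**2
12*D(N(-3)) + B(-2, -3) = 12*(4*(-3*(3 - 3))**2) + (-5 - 6*(-3)) = 12*(4*(-3*0)**2) + (-5 + 18) = 12*(4*0**2) + 13 = 12*(4*0) + 13 = 12*0 + 13 = 0 + 13 = 13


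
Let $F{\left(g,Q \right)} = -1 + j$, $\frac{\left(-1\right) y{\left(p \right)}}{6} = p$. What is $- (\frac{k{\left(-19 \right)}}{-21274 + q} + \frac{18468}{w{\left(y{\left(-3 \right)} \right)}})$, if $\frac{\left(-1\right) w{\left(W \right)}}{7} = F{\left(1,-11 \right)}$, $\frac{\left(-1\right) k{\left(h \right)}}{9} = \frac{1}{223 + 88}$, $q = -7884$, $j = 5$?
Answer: $\frac{41867593083}{63476966} \approx 659.57$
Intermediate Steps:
$y{\left(p \right)} = - 6 p$
$F{\left(g,Q \right)} = 4$ ($F{\left(g,Q \right)} = -1 + 5 = 4$)
$k{\left(h \right)} = - \frac{9}{311}$ ($k{\left(h \right)} = - \frac{9}{223 + 88} = - \frac{9}{311}$)
$w{\left(W \right)} = -28$ ($w{\left(W \right)} = \left(-7\right) 4 = -28$)
$- (\frac{k{\left(-19 \right)}}{-21274 + q} + \frac{18468}{w{\left(y{\left(-3 \right)} \right)}}) = - (- \frac{9}{311 \left(-21274 - 7884\right)} + \frac{18468}{-28}) = - (- \frac{9}{311 \left(-29158\right)} + 18468 \left(- \frac{1}{28}\right)) = - (\left(- \frac{9}{311}\right) \left(- \frac{1}{29158}\right) - \frac{4617}{7}) = - (\frac{9}{9068138} - \frac{4617}{7}) = \left(-1\right) \left(- \frac{41867593083}{63476966}\right) = \frac{41867593083}{63476966}$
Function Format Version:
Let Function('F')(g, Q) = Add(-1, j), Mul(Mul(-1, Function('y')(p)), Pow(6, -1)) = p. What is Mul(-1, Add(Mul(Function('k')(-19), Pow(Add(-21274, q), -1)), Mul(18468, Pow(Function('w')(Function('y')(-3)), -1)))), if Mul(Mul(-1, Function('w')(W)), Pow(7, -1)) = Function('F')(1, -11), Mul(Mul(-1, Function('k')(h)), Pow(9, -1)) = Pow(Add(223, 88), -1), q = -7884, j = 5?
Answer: Rational(41867593083, 63476966) ≈ 659.57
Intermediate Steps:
Function('y')(p) = Mul(-6, p)
Function('F')(g, Q) = 4 (Function('F')(g, Q) = Add(-1, 5) = 4)
Function('k')(h) = Rational(-9, 311) (Function('k')(h) = Mul(-9, Pow(Add(223, 88), -1)) = Mul(-9, Pow(311, -1)) = Mul(-9, Rational(1, 311)) = Rational(-9, 311))
Function('w')(W) = -28 (Function('w')(W) = Mul(-7, 4) = -28)
Mul(-1, Add(Mul(Function('k')(-19), Pow(Add(-21274, q), -1)), Mul(18468, Pow(Function('w')(Function('y')(-3)), -1)))) = Mul(-1, Add(Mul(Rational(-9, 311), Pow(Add(-21274, -7884), -1)), Mul(18468, Pow(-28, -1)))) = Mul(-1, Add(Mul(Rational(-9, 311), Pow(-29158, -1)), Mul(18468, Rational(-1, 28)))) = Mul(-1, Add(Mul(Rational(-9, 311), Rational(-1, 29158)), Rational(-4617, 7))) = Mul(-1, Add(Rational(9, 9068138), Rational(-4617, 7))) = Mul(-1, Rational(-41867593083, 63476966)) = Rational(41867593083, 63476966)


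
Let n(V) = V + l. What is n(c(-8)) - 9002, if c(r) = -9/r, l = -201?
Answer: -73615/8 ≈ -9201.9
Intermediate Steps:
n(V) = -201 + V (n(V) = V - 201 = -201 + V)
n(c(-8)) - 9002 = (-201 - 9/(-8)) - 9002 = (-201 - 9*(-⅛)) - 9002 = (-201 + 9/8) - 9002 = -1599/8 - 9002 = -73615/8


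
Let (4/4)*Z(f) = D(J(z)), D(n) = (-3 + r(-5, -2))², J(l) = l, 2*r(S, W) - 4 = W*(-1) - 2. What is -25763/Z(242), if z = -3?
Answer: -25763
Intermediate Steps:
r(S, W) = 1 - W/2 (r(S, W) = 2 + (W*(-1) - 2)/2 = 2 + (-W - 2)/2 = 2 + (-2 - W)/2 = 2 + (-1 - W/2) = 1 - W/2)
D(n) = 1 (D(n) = (-3 + (1 - ½*(-2)))² = (-3 + (1 + 1))² = (-3 + 2)² = (-1)² = 1)
Z(f) = 1
-25763/Z(242) = -25763/1 = -25763*1 = -25763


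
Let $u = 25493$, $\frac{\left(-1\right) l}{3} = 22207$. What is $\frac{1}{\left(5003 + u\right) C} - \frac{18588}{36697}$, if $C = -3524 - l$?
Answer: $- \frac{35767143173159}{70612591692064} \approx -0.50653$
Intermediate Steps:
$l = -66621$ ($l = \left(-3\right) 22207 = -66621$)
$C = 63097$ ($C = -3524 - -66621 = -3524 + 66621 = 63097$)
$\frac{1}{\left(5003 + u\right) C} - \frac{18588}{36697} = \frac{1}{\left(5003 + 25493\right) 63097} - \frac{18588}{36697} = \frac{1}{30496} \cdot \frac{1}{63097} - \frac{18588}{36697} = \frac{1}{1924206112} - \frac{18588}{36697} = - \frac{35767143173159}{70612591692064}$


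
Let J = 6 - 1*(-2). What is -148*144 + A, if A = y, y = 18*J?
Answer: -21168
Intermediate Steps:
J = 8 (J = 6 + 2 = 8)
y = 144 (y = 18*8 = 144)
A = 144
-148*144 + A = -148*144 + 144 = -21312 + 144 = -21168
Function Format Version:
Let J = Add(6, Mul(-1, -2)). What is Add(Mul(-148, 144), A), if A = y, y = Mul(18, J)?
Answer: -21168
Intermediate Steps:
J = 8 (J = Add(6, 2) = 8)
y = 144 (y = Mul(18, 8) = 144)
A = 144
Add(Mul(-148, 144), A) = Add(Mul(-148, 144), 144) = Add(-21312, 144) = -21168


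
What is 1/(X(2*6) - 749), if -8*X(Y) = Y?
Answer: -2/1501 ≈ -0.0013324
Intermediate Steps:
X(Y) = -Y/8
1/(X(2*6) - 749) = 1/(-6/4 - 749) = 1/(-⅛*12 - 749) = 1/(-3/2 - 749) = 1/(-1501/2) = -2/1501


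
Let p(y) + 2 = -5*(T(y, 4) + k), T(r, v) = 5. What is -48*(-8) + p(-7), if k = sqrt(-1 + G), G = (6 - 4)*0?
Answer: 357 - 5*I ≈ 357.0 - 5.0*I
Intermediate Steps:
G = 0 (G = 2*0 = 0)
k = I (k = sqrt(-1 + 0) = sqrt(-1) = I ≈ 1.0*I)
p(y) = -27 - 5*I (p(y) = -2 - 5*(5 + I) = -2 + (-25 - 5*I) = -27 - 5*I)
-48*(-8) + p(-7) = -48*(-8) + (-27 - 5*I) = 384 + (-27 - 5*I) = 357 - 5*I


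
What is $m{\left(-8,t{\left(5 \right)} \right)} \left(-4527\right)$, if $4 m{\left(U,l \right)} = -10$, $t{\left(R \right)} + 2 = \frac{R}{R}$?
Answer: $\frac{22635}{2} \approx 11318.0$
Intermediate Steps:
$t{\left(R \right)} = -1$ ($t{\left(R \right)} = -2 + \frac{R}{R} = -2 + 1 = -1$)
$m{\left(U,l \right)} = - \frac{5}{2}$ ($m{\left(U,l \right)} = \frac{1}{4} \left(-10\right) = - \frac{5}{2}$)
$m{\left(-8,t{\left(5 \right)} \right)} \left(-4527\right) = \left(- \frac{5}{2}\right) \left(-4527\right) = \frac{22635}{2}$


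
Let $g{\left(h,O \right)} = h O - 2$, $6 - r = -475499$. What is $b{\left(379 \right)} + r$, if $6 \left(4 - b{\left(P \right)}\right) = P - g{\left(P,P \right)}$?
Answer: $\frac{1498157}{3} \approx 4.9939 \cdot 10^{5}$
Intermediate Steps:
$r = 475505$ ($r = 6 - -475499 = 6 + 475499 = 475505$)
$g{\left(h,O \right)} = -2 + O h$ ($g{\left(h,O \right)} = O h - 2 = -2 + O h$)
$b{\left(P \right)} = \frac{11}{3} - \frac{P}{6} + \frac{P^{2}}{6}$ ($b{\left(P \right)} = 4 - \frac{P - \left(-2 + P P\right)}{6} = 4 - \frac{P - \left(-2 + P^{2}\right)}{6} = 4 - \frac{2 + P - P^{2}}{6} = 4 - \left(\frac{1}{3} - \frac{P^{2}}{6} + \frac{P}{6}\right) = \frac{11}{3} - \frac{P}{6} + \frac{P^{2}}{6}$)
$b{\left(379 \right)} + r = \left(\frac{11}{3} - \frac{379}{6} + \frac{379^{2}}{6}\right) + 475505 = \left(\frac{11}{3} - \frac{379}{6} + \frac{1}{6} \cdot 143641\right) + 475505 = \left(\frac{11}{3} - \frac{379}{6} + \frac{143641}{6}\right) + 475505 = \frac{71642}{3} + 475505 = \frac{1498157}{3}$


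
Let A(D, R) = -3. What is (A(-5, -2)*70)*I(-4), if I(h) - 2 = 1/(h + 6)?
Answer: -525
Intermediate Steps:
I(h) = 2 + 1/(6 + h) (I(h) = 2 + 1/(h + 6) = 2 + 1/(6 + h))
(A(-5, -2)*70)*I(-4) = (-3*70)*((13 + 2*(-4))/(6 - 4)) = -210*(13 - 8)/2 = -105*5 = -210*5/2 = -525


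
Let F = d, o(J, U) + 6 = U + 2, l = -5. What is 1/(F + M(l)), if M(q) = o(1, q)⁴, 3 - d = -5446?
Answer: 1/12010 ≈ 8.3264e-5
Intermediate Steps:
o(J, U) = -4 + U (o(J, U) = -6 + (U + 2) = -6 + (2 + U) = -4 + U)
d = 5449 (d = 3 - 1*(-5446) = 3 + 5446 = 5449)
F = 5449
M(q) = (-4 + q)⁴
1/(F + M(l)) = 1/(5449 + (-4 - 5)⁴) = 1/(5449 + (-9)⁴) = 1/(5449 + 6561) = 1/12010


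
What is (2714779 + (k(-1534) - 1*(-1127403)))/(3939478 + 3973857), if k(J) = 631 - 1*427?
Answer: 3842386/7913335 ≈ 0.48556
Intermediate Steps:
k(J) = 204 (k(J) = 631 - 427 = 204)
(2714779 + (k(-1534) - 1*(-1127403)))/(3939478 + 3973857) = (2714779 + (204 - 1*(-1127403)))/(3939478 + 3973857) = (2714779 + (204 + 1127403))/7913335 = (2714779 + 1127607)*(1/7913335) = 3842386*(1/7913335) = 3842386/7913335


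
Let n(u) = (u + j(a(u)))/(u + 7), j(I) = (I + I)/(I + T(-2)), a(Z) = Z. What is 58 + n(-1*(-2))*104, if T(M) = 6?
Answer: 782/9 ≈ 86.889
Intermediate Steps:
j(I) = 2*I/(6 + I) (j(I) = (I + I)/(I + 6) = (2*I)/(6 + I) = 2*I/(6 + I))
n(u) = (u + 2*u/(6 + u))/(7 + u) (n(u) = (u + 2*u/(6 + u))/(u + 7) = (u + 2*u/(6 + u))/(7 + u))
58 + n(-1*(-2))*104 = 58 + ((-1*(-2))*(8 - 1*(-2))/((6 - 1*(-2))*(7 - 1*(-2))))*104 = 58 + (2*(8 + 2)/((6 + 2)*(7 + 2)))*104 = 58 + (2*10/(8*9))*104 = 58 + (2*(⅛)*(⅑)*10)*104 = 58 + (5/18)*104 = 58 + 260/9 = 782/9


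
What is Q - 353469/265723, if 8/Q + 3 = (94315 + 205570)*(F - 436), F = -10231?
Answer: -565351273948273/425007104682227 ≈ -1.3302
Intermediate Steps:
Q = -4/1599436649 (Q = 8/(-3 + (94315 + 205570)*(-10231 - 436)) = 8/(-3 + 299885*(-10667)) = 8/(-3 - 3198873295) = 8/(-3198873298) = 8*(-1/3198873298) = -4/1599436649 ≈ -2.5009e-9)
Q - 353469/265723 = -4/1599436649 - 353469/265723 = -565351273948273/425007104682227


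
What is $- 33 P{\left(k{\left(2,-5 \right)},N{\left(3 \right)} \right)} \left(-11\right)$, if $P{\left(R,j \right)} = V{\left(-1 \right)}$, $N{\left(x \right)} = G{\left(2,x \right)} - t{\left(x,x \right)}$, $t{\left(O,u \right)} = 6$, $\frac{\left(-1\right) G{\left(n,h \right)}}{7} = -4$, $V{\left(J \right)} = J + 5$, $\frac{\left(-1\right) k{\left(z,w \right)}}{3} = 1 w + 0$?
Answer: $1452$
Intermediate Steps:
$k{\left(z,w \right)} = - 3 w$ ($k{\left(z,w \right)} = - 3 \left(1 w + 0\right) = - 3 \left(w + 0\right) = - 3 w$)
$V{\left(J \right)} = 5 + J$
$G{\left(n,h \right)} = 28$ ($G{\left(n,h \right)} = \left(-7\right) \left(-4\right) = 28$)
$N{\left(x \right)} = 22$ ($N{\left(x \right)} = 28 - 6 = 22$)
$P{\left(R,j \right)} = 4$ ($P{\left(R,j \right)} = 5 - 1 = 4$)
$- 33 P{\left(k{\left(2,-5 \right)},N{\left(3 \right)} \right)} \left(-11\right) = \left(-33\right) 4 \left(-11\right) = \left(-132\right) \left(-11\right) = 1452$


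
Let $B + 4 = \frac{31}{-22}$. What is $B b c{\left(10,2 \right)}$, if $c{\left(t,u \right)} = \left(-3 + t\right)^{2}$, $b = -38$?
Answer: $\frac{110789}{11} \approx 10072.0$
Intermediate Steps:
$B = - \frac{119}{22}$ ($B = -4 + \frac{31}{-22} = -4 + 31 \left(- \frac{1}{22}\right) = -4 - \frac{31}{22} = - \frac{119}{22} \approx -5.4091$)
$B b c{\left(10,2 \right)} = \left(- \frac{119}{22}\right) \left(-38\right) \left(-3 + 10\right)^{2} = \frac{2261 \cdot 7^{2}}{11} = \frac{2261}{11} \cdot 49 = \frac{110789}{11}$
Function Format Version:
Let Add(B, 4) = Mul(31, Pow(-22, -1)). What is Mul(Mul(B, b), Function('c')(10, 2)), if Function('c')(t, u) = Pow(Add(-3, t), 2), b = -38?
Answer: Rational(110789, 11) ≈ 10072.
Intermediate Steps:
B = Rational(-119, 22) (B = Add(-4, Mul(31, Pow(-22, -1))) = Add(-4, Mul(31, Rational(-1, 22))) = Add(-4, Rational(-31, 22)) = Rational(-119, 22) ≈ -5.4091)
Mul(Mul(B, b), Function('c')(10, 2)) = Mul(Mul(Rational(-119, 22), -38), Pow(Add(-3, 10), 2)) = Mul(Rational(2261, 11), Pow(7, 2)) = Mul(Rational(2261, 11), 49) = Rational(110789, 11)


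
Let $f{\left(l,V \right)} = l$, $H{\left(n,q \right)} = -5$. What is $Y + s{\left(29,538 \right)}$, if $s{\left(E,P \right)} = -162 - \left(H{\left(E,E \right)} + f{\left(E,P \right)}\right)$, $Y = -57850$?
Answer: $-58036$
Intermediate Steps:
$s{\left(E,P \right)} = -157 - E$ ($s{\left(E,P \right)} = -162 - \left(-5 + E\right) = -157 - E$)
$Y + s{\left(29,538 \right)} = -57850 - 186 = -58036$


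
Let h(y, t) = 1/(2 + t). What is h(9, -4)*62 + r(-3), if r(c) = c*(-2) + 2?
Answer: -23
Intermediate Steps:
r(c) = 2 - 2*c (r(c) = -2*c + 2 = 2 - 2*c)
h(9, -4)*62 + r(-3) = 62/(2 - 4) + (2 - 2*(-3)) = 62/(-2) + (2 + 6) = -1/2*62 + 8 = -31 + 8 = -23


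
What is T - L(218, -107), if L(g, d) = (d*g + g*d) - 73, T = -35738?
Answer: 10987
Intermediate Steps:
L(g, d) = -73 + 2*d*g (L(g, d) = (d*g + d*g) - 73 = 2*d*g - 73 = -73 + 2*d*g)
T - L(218, -107) = -35738 - (-73 + 2*(-107)*218) = -35738 - (-73 - 46652) = -35738 - 1*(-46725) = -35738 + 46725 = 10987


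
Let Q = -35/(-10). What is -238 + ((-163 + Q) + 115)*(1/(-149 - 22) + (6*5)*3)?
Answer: -1451017/342 ≈ -4242.7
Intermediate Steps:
Q = 7/2 (Q = -35*(-⅒) = 7/2 ≈ 3.5000)
-238 + ((-163 + Q) + 115)*(1/(-149 - 22) + (6*5)*3) = -238 + ((-163 + 7/2) + 115)*(1/(-149 - 22) + (6*5)*3) = -238 + (-319/2 + 115)*(1/(-171) + 30*3) = -238 - 89*(-1/171 + 90)/2 = -238 - 89/2*15389/171 = -238 - 1369621/342 = -1451017/342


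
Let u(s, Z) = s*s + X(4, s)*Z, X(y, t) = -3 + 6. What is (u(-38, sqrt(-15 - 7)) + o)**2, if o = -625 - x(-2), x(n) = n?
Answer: 673843 + 4926*I*sqrt(22) ≈ 6.7384e+5 + 23105.0*I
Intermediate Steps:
X(y, t) = 3
u(s, Z) = s**2 + 3*Z (u(s, Z) = s*s + 3*Z = s**2 + 3*Z)
o = -623 (o = -625 - 1*(-2) = -625 + 2 = -623)
(u(-38, sqrt(-15 - 7)) + o)**2 = (((-38)**2 + 3*sqrt(-15 - 7)) - 623)**2 = ((1444 + 3*sqrt(-22)) - 623)**2 = ((1444 + 3*(I*sqrt(22))) - 623)**2 = ((1444 + 3*I*sqrt(22)) - 623)**2 = (821 + 3*I*sqrt(22))**2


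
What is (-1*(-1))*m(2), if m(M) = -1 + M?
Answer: 1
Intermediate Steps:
(-1*(-1))*m(2) = (-1*(-1))*(-1 + 2) = 1*1 = 1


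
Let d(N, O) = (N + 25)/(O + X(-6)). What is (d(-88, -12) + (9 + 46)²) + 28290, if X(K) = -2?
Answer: 62639/2 ≈ 31320.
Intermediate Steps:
d(N, O) = (25 + N)/(-2 + O) (d(N, O) = (N + 25)/(O - 2) = (25 + N)/(-2 + O))
(d(-88, -12) + (9 + 46)²) + 28290 = ((25 - 88)/(-2 - 12) + (9 + 46)²) + 28290 = (-63/(-14) + 55²) + 28290 = (-1/14*(-63) + 3025) + 28290 = (9/2 + 3025) + 28290 = 6059/2 + 28290 = 62639/2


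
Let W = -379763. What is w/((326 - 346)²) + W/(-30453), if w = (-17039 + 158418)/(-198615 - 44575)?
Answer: 36937520173313/2962346028000 ≈ 12.469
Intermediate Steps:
w = -141379/243190 (w = 141379/(-243190) = 141379*(-1/243190) = -141379/243190 ≈ -0.58135)
w/((326 - 346)²) + W/(-30453) = -141379/(243190*(326 - 346)²) - 379763/(-30453) = -141379/(243190*((-20)²)) - 379763*(-1/30453) = -141379/243190/400 + 379763/30453 = -141379/243190*1/400 + 379763/30453 = -141379/97276000 + 379763/30453 = 36937520173313/2962346028000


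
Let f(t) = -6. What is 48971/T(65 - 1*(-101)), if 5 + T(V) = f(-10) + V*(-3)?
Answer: -48971/509 ≈ -96.210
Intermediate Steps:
T(V) = -11 - 3*V (T(V) = -5 + (-6 + V*(-3)) = -5 + (-6 - 3*V) = -11 - 3*V)
48971/T(65 - 1*(-101)) = 48971/(-11 - 3*(65 - 1*(-101))) = 48971/(-11 - 3*(65 + 101)) = 48971/(-11 - 3*166) = 48971/(-11 - 498) = 48971/(-509) = 48971*(-1/509) = -48971/509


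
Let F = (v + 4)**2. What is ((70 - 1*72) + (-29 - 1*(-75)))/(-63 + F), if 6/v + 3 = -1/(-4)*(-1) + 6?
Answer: -5324/2999 ≈ -1.7753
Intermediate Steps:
v = 24/11 (v = 6/(-3 + (-1/(-4)*(-1) + 6)) = 6/(-3 + (-1*(-1/4)*(-1) + 6)) = 6/(-3 + ((1/4)*(-1) + 6)) = 6/(-3 + (-1/4 + 6)) = 6/(-3 + 23/4) = 6/(11/4) = 6*(4/11) = 24/11 ≈ 2.1818)
F = 4624/121 (F = (24/11 + 4)**2 = (68/11)**2 = 4624/121 ≈ 38.215)
((70 - 1*72) + (-29 - 1*(-75)))/(-63 + F) = ((70 - 1*72) + (-29 - 1*(-75)))/(-63 + 4624/121) = ((70 - 72) + (-29 + 75))/(-2999/121) = -121*(-2 + 46)/2999 = -121/2999*44 = -5324/2999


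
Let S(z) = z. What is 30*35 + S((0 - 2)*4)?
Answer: 1042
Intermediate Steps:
30*35 + S((0 - 2)*4) = 30*35 + (0 - 2)*4 = 1050 - 2*4 = 1050 - 8 = 1042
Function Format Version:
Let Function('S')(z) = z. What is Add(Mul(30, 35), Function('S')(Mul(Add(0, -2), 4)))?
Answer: 1042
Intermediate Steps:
Add(Mul(30, 35), Function('S')(Mul(Add(0, -2), 4))) = Add(Mul(30, 35), Mul(Add(0, -2), 4)) = Add(1050, Mul(-2, 4)) = Add(1050, -8) = 1042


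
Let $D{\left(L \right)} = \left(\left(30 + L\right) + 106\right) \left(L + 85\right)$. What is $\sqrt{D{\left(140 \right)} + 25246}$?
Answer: $\sqrt{87346} \approx 295.54$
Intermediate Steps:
$D{\left(L \right)} = \left(85 + L\right) \left(136 + L\right)$ ($D{\left(L \right)} = \left(136 + L\right) \left(85 + L\right) = \left(85 + L\right) \left(136 + L\right)$)
$\sqrt{D{\left(140 \right)} + 25246} = \sqrt{\left(11560 + 140^{2} + 221 \cdot 140\right) + 25246} = \sqrt{\left(11560 + 19600 + 30940\right) + 25246} = \sqrt{62100 + 25246} = \sqrt{87346}$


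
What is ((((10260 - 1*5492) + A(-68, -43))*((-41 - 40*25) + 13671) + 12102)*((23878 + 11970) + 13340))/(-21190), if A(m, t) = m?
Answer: -1460222070588/10595 ≈ -1.3782e+8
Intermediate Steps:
((((10260 - 1*5492) + A(-68, -43))*((-41 - 40*25) + 13671) + 12102)*((23878 + 11970) + 13340))/(-21190) = ((((10260 - 1*5492) - 68)*((-41 - 40*25) + 13671) + 12102)*((23878 + 11970) + 13340))/(-21190) = ((((10260 - 5492) - 68)*((-41 - 1000) + 13671) + 12102)*(35848 + 13340))*(-1/21190) = (((4768 - 68)*(-1041 + 13671) + 12102)*49188)*(-1/21190) = ((4700*12630 + 12102)*49188)*(-1/21190) = ((59361000 + 12102)*49188)*(-1/21190) = (59373102*49188)*(-1/21190) = 2920444141176*(-1/21190) = -1460222070588/10595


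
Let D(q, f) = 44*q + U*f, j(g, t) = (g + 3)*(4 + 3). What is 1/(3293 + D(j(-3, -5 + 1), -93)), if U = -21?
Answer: 1/5246 ≈ 0.00019062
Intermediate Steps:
j(g, t) = 21 + 7*g (j(g, t) = (3 + g)*7 = 21 + 7*g)
D(q, f) = -21*f + 44*q (D(q, f) = 44*q - 21*f = -21*f + 44*q)
1/(3293 + D(j(-3, -5 + 1), -93)) = 1/(3293 + (-21*(-93) + 44*(21 + 7*(-3)))) = 1/(3293 + (1953 + 44*(21 - 21))) = 1/(3293 + (1953 + 44*0)) = 1/(3293 + (1953 + 0)) = 1/(3293 + 1953) = 1/5246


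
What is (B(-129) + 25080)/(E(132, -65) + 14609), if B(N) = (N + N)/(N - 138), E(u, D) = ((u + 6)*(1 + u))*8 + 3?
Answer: 1116103/7184258 ≈ 0.15535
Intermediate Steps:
E(u, D) = 3 + 8*(1 + u)*(6 + u) (E(u, D) = ((6 + u)*(1 + u))*8 + 3 = ((1 + u)*(6 + u))*8 + 3 = 8*(1 + u)*(6 + u) + 3 = 3 + 8*(1 + u)*(6 + u))
B(N) = 2*N/(-138 + N) (B(N) = (2*N)/(-138 + N) = 2*N/(-138 + N))
(B(-129) + 25080)/(E(132, -65) + 14609) = (2*(-129)/(-138 - 129) + 25080)/((51 + 8*132² + 56*132) + 14609) = (2*(-129)/(-267) + 25080)/((51 + 8*17424 + 7392) + 14609) = (2*(-129)*(-1/267) + 25080)/((51 + 139392 + 7392) + 14609) = (86/89 + 25080)/(146835 + 14609) = (2232206/89)/161444 = (2232206/89)*(1/161444) = 1116103/7184258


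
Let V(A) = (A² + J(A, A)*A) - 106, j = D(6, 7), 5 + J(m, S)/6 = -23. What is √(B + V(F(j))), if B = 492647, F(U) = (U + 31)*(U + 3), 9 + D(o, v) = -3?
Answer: √550510 ≈ 741.96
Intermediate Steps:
J(m, S) = -168 (J(m, S) = -30 + 6*(-23) = -30 - 138 = -168)
D(o, v) = -12 (D(o, v) = -9 - 3 = -12)
j = -12
F(U) = (3 + U)*(31 + U) (F(U) = (31 + U)*(3 + U) = (3 + U)*(31 + U))
V(A) = -106 + A² - 168*A (V(A) = (A² - 168*A) - 106 = -106 + A² - 168*A)
√(B + V(F(j))) = √(492647 + (-106 + (93 + (-12)² + 34*(-12))² - 168*(93 + (-12)² + 34*(-12)))) = √(492647 + (-106 + (93 + 144 - 408)² - 168*(93 + 144 - 408))) = √(492647 + (-106 + (-171)² - 168*(-171))) = √(492647 + (-106 + 29241 + 28728)) = √(492647 + 57863) = √550510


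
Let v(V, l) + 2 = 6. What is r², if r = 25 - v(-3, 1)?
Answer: 441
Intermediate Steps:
v(V, l) = 4 (v(V, l) = -2 + 6 = 4)
r = 21 (r = 25 - 1*4 = 25 - 4 = 21)
r² = 21² = 441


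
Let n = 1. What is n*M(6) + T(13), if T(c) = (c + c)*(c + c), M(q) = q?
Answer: 682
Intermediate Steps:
T(c) = 4*c² (T(c) = (2*c)*(2*c) = 4*c²)
n*M(6) + T(13) = 1*6 + 4*13² = 6 + 4*169 = 6 + 676 = 682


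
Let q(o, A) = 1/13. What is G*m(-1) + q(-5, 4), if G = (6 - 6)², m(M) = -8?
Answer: 1/13 ≈ 0.076923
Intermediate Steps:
q(o, A) = 1/13
G = 0 (G = 0² = 0)
G*m(-1) + q(-5, 4) = 0*(-8) + 1/13 = 0 + 1/13 = 1/13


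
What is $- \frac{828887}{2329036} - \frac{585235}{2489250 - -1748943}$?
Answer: $- \frac{4876016464651}{9870904071948} \approx -0.49398$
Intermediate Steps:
$- \frac{828887}{2329036} - \frac{585235}{2489250 - -1748943} = \left(-828887\right) \frac{1}{2329036} - \frac{585235}{2489250 + 1748943} = - \frac{828887}{2329036} - \frac{585235}{4238193} = - \frac{4876016464651}{9870904071948}$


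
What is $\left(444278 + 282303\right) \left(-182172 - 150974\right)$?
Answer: $-242057553826$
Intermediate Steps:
$\left(444278 + 282303\right) \left(-182172 - 150974\right) = 726581 \left(-182172 - 150974\right) = 726581 \left(-333146\right) = -242057553826$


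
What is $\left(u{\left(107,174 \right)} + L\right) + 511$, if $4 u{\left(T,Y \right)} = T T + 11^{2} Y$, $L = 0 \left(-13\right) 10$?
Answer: $\frac{34547}{4} \approx 8636.8$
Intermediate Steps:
$L = 0$ ($L = 0 \cdot 10 = 0$)
$u{\left(T,Y \right)} = \frac{T^{2}}{4} + \frac{121 Y}{4}$ ($u{\left(T,Y \right)} = \frac{T T + 11^{2} Y}{4} = \frac{T^{2} + 121 Y}{4} = \frac{T^{2}}{4} + \frac{121 Y}{4}$)
$\left(u{\left(107,174 \right)} + L\right) + 511 = \left(\left(\frac{107^{2}}{4} + \frac{121}{4} \cdot 174\right) + 0\right) + 511 = \left(\left(\frac{1}{4} \cdot 11449 + \frac{10527}{2}\right) + 0\right) + 511 = \left(\left(\frac{11449}{4} + \frac{10527}{2}\right) + 0\right) + 511 = \left(\frac{32503}{4} + 0\right) + 511 = \frac{32503}{4} + 511 = \frac{34547}{4}$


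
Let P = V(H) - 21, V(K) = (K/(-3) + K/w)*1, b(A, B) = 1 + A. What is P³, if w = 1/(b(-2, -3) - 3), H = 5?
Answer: -2097152/27 ≈ -77672.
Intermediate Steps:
w = -¼ (w = 1/((1 - 2) - 3) = 1/(-1 - 3) = 1/(-4) = -¼ ≈ -0.25000)
V(K) = -13*K/3 (V(K) = (K/(-3) + K/(-¼))*1 = (K*(-⅓) + K*(-4))*1 = (-K/3 - 4*K)*1 = -13*K/3*1 = -13*K/3)
P = -128/3 (P = -13/3*5 - 21 = -65/3 - 21 = -128/3 ≈ -42.667)
P³ = (-128/3)³ = -2097152/27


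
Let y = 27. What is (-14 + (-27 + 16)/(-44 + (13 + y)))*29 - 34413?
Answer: -138957/4 ≈ -34739.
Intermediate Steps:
(-14 + (-27 + 16)/(-44 + (13 + y)))*29 - 34413 = (-14 + (-27 + 16)/(-44 + (13 + 27)))*29 - 34413 = (-14 - 11/(-44 + 40))*29 - 34413 = (-14 - 11/(-4))*29 - 34413 = (-14 - 11*(-¼))*29 - 34413 = (-14 + 11/4)*29 - 34413 = -45/4*29 - 34413 = -1305/4 - 34413 = -138957/4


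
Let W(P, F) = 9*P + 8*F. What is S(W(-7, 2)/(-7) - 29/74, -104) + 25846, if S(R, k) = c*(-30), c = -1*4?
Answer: 25966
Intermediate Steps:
W(P, F) = 8*F + 9*P
c = -4
S(R, k) = 120 (S(R, k) = -4*(-30) = 120)
S(W(-7, 2)/(-7) - 29/74, -104) + 25846 = 120 + 25846 = 25966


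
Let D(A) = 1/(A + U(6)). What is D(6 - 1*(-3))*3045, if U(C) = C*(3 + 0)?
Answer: 1015/9 ≈ 112.78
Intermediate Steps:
U(C) = 3*C (U(C) = C*3 = 3*C)
D(A) = 1/(18 + A) (D(A) = 1/(A + 3*6) = 1/(A + 18) = 1/(18 + A))
D(6 - 1*(-3))*3045 = 3045/(18 + (6 - 1*(-3))) = 3045/(18 + (6 + 3)) = 3045/(18 + 9) = 3045/27 = (1/27)*3045 = 1015/9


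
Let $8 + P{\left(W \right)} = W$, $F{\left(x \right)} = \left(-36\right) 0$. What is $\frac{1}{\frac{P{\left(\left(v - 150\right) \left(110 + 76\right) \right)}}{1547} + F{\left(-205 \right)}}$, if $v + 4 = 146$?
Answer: $- \frac{91}{88} \approx -1.0341$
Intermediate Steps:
$v = 142$ ($v = -4 + 146 = 142$)
$F{\left(x \right)} = 0$
$P{\left(W \right)} = -8 + W$
$\frac{1}{\frac{P{\left(\left(v - 150\right) \left(110 + 76\right) \right)}}{1547} + F{\left(-205 \right)}} = \frac{1}{\frac{-8 + \left(142 - 150\right) \left(110 + 76\right)}{1547} + 0} = \frac{1}{\left(-8 - 1488\right) \frac{1}{1547} + 0} = \frac{1}{\left(-1496\right) \frac{1}{1547} + 0} = \frac{1}{- \frac{88}{91} + 0} = \frac{1}{- \frac{88}{91}} = - \frac{91}{88}$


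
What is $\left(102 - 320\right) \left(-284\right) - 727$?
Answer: $61185$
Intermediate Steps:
$\left(102 - 320\right) \left(-284\right) - 727 = \left(-218\right) \left(-284\right) - 727 = 61912 - 727 = 61185$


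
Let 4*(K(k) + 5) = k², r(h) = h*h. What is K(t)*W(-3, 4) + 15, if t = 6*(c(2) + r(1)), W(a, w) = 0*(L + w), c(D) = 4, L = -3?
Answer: 15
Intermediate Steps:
W(a, w) = 0 (W(a, w) = 0*(-3 + w) = 0)
r(h) = h²
t = 30 (t = 6*(4 + 1²) = 6*(4 + 1) = 6*5 = 30)
K(k) = -5 + k²/4
K(t)*W(-3, 4) + 15 = (-5 + (¼)*30²)*0 + 15 = (-5 + (¼)*900)*0 + 15 = (-5 + 225)*0 + 15 = 220*0 + 15 = 0 + 15 = 15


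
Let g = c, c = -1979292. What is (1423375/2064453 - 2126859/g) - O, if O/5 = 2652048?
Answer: -2580161563984681553/194578824156 ≈ -1.3260e+7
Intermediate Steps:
g = -1979292
O = 13260240 (O = 5*2652048 = 13260240)
(1423375/2064453 - 2126859/g) - O = (1423375/2064453 - 2126859/(-1979292)) - 1*13260240 = (1423375*(1/2064453) - 2126859*(-1/1979292)) - 13260240 = (1423375/2064453 + 101279/94252) - 13260240 = 343241675887/194578824156 - 13260240 = -2580161563984681553/194578824156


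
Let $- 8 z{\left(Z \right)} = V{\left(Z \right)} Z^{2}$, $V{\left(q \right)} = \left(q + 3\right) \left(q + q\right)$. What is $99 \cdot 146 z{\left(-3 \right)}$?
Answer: $0$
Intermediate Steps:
$V{\left(q \right)} = 2 q \left(3 + q\right)$ ($V{\left(q \right)} = \left(3 + q\right) 2 q = 2 q \left(3 + q\right)$)
$z{\left(Z \right)} = - \frac{Z^{3} \left(3 + Z\right)}{4}$ ($z{\left(Z \right)} = - \frac{2 Z \left(3 + Z\right) Z^{2}}{8} = - \frac{2 Z^{3} \left(3 + Z\right)}{8} = - \frac{Z^{3} \left(3 + Z\right)}{4}$)
$99 \cdot 146 z{\left(-3 \right)} = 99 \cdot 146 \frac{\left(-3\right)^{3} \left(-3 - -3\right)}{4} = 14454 \cdot \frac{1}{4} \left(-27\right) \left(-3 + 3\right) = 14454 \cdot \frac{1}{4} \left(-27\right) 0 = 14454 \cdot 0 = 0$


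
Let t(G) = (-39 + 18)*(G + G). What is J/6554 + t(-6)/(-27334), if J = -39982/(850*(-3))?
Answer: -779683103/114206235450 ≈ -0.0068270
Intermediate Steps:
t(G) = -42*G
J = 19991/1275 (J = -39982/(-2550) = -39982*(-1/2550) = 19991/1275 ≈ 15.679)
J/6554 + t(-6)/(-27334) = (19991/1275)/6554 - 42*(-6)/(-27334) = (19991/1275)*(1/6554) + 252*(-1/27334) = 19991/8356350 - 126/13667 = -779683103/114206235450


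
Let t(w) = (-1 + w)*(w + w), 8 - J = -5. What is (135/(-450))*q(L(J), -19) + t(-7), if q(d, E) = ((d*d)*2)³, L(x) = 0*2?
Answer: 112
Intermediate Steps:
J = 13 (J = 8 - 1*(-5) = 8 + 5 = 13)
t(w) = 2*w*(-1 + w) (t(w) = (-1 + w)*(2*w) = 2*w*(-1 + w))
L(x) = 0
q(d, E) = 8*d⁶ (q(d, E) = (d²*2)³ = (2*d²)³ = 8*d⁶)
(135/(-450))*q(L(J), -19) + t(-7) = (135/(-450))*(8*0⁶) + 2*(-7)*(-1 - 7) = (135*(-1/450))*(8*0) + 2*(-7)*(-8) = -3/10*0 + 112 = 0 + 112 = 112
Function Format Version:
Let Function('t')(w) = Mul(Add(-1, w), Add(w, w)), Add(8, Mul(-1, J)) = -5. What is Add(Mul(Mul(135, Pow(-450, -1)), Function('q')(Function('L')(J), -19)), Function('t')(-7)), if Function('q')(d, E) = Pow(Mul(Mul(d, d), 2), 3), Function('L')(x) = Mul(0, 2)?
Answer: 112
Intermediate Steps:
J = 13 (J = Add(8, Mul(-1, -5)) = Add(8, 5) = 13)
Function('t')(w) = Mul(2, w, Add(-1, w)) (Function('t')(w) = Mul(Add(-1, w), Mul(2, w)) = Mul(2, w, Add(-1, w)))
Function('L')(x) = 0
Function('q')(d, E) = Mul(8, Pow(d, 6)) (Function('q')(d, E) = Pow(Mul(Pow(d, 2), 2), 3) = Pow(Mul(2, Pow(d, 2)), 3) = Mul(8, Pow(d, 6)))
Add(Mul(Mul(135, Pow(-450, -1)), Function('q')(Function('L')(J), -19)), Function('t')(-7)) = Add(Mul(Mul(135, Pow(-450, -1)), Mul(8, Pow(0, 6))), Mul(2, -7, Add(-1, -7))) = Add(Mul(Mul(135, Rational(-1, 450)), Mul(8, 0)), Mul(2, -7, -8)) = Add(Mul(Rational(-3, 10), 0), 112) = Add(0, 112) = 112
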